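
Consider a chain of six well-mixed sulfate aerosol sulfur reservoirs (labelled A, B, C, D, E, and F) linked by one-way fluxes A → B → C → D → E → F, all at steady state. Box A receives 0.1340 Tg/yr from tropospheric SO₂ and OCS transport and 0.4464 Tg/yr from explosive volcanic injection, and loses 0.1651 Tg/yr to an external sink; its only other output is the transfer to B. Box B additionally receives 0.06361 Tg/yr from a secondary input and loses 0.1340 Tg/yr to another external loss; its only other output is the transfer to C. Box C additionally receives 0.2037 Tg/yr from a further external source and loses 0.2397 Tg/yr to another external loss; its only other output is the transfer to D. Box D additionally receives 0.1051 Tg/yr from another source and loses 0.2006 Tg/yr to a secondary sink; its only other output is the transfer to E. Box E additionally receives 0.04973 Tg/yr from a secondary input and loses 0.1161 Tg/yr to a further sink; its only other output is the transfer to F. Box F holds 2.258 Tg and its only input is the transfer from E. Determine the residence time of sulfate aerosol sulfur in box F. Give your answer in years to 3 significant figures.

15.4 yr

Box A: F(A→B) = (0.1340 + 0.4464) − 0.1651 = 0.41530 Tg/yr.
Box B: F(B→C) = (0.41530 + 0.06361) − 0.1340 = 0.34491 Tg/yr.
Box C: F(C→D) = (0.34491 + 0.2037) − 0.2397 = 0.30891 Tg/yr.
Box D: F(D→E) = (0.30891 + 0.1051) − 0.2006 = 0.21341 Tg/yr.
Box E: F(E→F) = (0.21341 + 0.04973) − 0.1161 = 0.14704 Tg/yr.
Box F throughput = its input = 0.14704 Tg/yr; τ = 2.258 / 0.14704 = 15.36 yr.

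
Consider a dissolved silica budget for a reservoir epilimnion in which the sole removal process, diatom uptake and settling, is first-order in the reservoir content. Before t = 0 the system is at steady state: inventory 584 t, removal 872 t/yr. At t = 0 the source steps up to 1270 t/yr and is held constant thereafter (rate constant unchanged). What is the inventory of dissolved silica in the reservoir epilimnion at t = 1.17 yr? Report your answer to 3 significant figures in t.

The sink rate constant is k = F₀/M₀ = 872/584 = 1.493 yr⁻¹.
Solving dM/dt = F₁ − kM with M(0) = M₀ gives M(t) = F₁/k + (M₀ − F₁/k)·e^(−kt).
F₁/k = 1270/1.493 = 850.55 t; kt = 1.493 × 1.17 = 1.747, e^(−kt) = 0.1743.
M(1.17) = 850.55 + (584 − 850.55) × 0.1743 = 850.55 − 46.46 = 804.09 t.

804 t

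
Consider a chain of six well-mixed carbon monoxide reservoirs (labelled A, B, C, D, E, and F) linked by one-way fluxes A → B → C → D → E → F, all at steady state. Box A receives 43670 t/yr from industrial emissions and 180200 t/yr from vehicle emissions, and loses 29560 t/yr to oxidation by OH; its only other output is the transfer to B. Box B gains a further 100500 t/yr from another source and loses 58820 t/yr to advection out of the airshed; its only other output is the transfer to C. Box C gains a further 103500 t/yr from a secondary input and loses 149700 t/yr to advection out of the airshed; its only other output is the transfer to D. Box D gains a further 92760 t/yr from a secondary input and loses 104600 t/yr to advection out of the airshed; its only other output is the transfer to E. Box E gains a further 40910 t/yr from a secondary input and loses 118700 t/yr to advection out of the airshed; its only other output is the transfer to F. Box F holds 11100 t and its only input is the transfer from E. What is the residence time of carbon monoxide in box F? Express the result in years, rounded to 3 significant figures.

Box A: F(A→B) = (43670 + 180200) − 29560 = 194310 t/yr.
Box B: F(B→C) = (194310 + 100500) − 58820 = 235990 t/yr.
Box C: F(C→D) = (235990 + 103500) − 149700 = 189790 t/yr.
Box D: F(D→E) = (189790 + 92760) − 104600 = 177950 t/yr.
Box E: F(E→F) = (177950 + 40910) − 118700 = 100160 t/yr.
Box F throughput = its input = 100160 t/yr; τ = 11100 / 100160 = 0.1108 yr.

0.111 yr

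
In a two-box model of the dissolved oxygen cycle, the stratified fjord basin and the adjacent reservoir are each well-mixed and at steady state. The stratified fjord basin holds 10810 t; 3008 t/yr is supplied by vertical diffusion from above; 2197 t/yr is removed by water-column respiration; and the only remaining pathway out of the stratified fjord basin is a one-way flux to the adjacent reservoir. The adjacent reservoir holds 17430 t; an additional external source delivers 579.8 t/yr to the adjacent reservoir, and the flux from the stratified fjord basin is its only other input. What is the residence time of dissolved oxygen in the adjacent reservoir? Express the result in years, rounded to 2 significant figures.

13 yr

Balance the stratified fjord basin: ΣF_in = 3008.0 t/yr.
Flux to the adjacent reservoir = ΣF_in − (2197) = 811.00 t/yr.
Total input to the adjacent reservoir = 811.00 + 579.8 = 1390.8 t/yr; at steady state this equals its total output.
τ = M / F = 17430 / 1390.8 = 12.53 yr.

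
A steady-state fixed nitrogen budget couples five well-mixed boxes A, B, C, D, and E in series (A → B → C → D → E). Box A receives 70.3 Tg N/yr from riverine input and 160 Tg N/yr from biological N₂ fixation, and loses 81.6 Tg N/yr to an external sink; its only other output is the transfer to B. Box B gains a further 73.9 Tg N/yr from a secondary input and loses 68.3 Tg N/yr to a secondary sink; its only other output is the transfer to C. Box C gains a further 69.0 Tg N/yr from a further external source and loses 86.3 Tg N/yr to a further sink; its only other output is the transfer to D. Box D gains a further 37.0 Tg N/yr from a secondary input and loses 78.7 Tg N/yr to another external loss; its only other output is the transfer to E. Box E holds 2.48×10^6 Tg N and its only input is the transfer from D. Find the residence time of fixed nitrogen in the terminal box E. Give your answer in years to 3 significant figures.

Box A: F(A→B) = (70.3 + 160) − 81.6 = 148.70 Tg N/yr.
Box B: F(B→C) = (148.70 + 73.9) − 68.3 = 154.30 Tg N/yr.
Box C: F(C→D) = (154.30 + 69.0) − 86.3 = 137.00 Tg N/yr.
Box D: F(D→E) = (137.00 + 37.0) − 78.7 = 95.300 Tg N/yr.
Box E throughput = its input = 95.300 Tg N/yr; τ = 2.48×10^6 / 95.300 = 26020 yr.

26000 yr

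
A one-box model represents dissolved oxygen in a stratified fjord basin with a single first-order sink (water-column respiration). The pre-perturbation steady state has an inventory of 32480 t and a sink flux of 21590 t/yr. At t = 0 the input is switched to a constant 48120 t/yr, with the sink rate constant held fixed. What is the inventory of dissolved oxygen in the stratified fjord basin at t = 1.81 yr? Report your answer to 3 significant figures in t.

60400 t

The sink rate constant is k = F₀/M₀ = 21590/32480 = 0.6647 yr⁻¹.
Solving dM/dt = F₁ − kM with M(0) = M₀ gives M(t) = F₁/k + (M₀ − F₁/k)·e^(−kt).
F₁/k = 48120/0.6647 = 72392 t; kt = 0.6647 × 1.81 = 1.203, e^(−kt) = 0.3003.
M(1.81) = 72392 + (32480 − 72392) × 0.3003 = 72392 − 11980 = 60408 t.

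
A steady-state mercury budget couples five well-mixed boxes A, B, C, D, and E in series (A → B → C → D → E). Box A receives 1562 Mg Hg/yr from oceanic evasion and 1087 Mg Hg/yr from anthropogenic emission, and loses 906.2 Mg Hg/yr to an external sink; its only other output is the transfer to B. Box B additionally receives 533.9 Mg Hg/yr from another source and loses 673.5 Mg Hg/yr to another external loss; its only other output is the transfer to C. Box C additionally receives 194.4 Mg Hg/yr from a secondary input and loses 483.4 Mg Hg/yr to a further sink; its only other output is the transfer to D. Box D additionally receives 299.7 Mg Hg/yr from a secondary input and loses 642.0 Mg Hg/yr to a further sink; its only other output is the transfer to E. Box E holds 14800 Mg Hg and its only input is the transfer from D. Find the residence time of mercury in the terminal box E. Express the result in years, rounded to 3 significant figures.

Box A: F(A→B) = (1562 + 1087) − 906.2 = 1742.8 Mg Hg/yr.
Box B: F(B→C) = (1742.8 + 533.9) − 673.5 = 1603.2 Mg Hg/yr.
Box C: F(C→D) = (1603.2 + 194.4) − 483.4 = 1314.2 Mg Hg/yr.
Box D: F(D→E) = (1314.2 + 299.7) − 642.0 = 971.90 Mg Hg/yr.
Box E throughput = its input = 971.90 Mg Hg/yr; τ = 14800 / 971.90 = 15.23 yr.

15.2 yr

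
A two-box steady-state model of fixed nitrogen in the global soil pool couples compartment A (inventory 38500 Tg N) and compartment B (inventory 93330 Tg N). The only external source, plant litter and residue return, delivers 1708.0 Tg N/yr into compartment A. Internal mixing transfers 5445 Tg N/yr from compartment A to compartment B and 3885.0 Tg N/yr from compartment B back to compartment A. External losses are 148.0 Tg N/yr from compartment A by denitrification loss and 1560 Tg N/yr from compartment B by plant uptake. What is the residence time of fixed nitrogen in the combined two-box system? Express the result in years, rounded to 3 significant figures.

Treat the two boxes together as one reservoir: the mixing fluxes between them are internal recycling, so τ = ΣM / Σ(external losses).
M_total = 38500 + 93330 = 131830 Tg N.
ΣF_external_out = 148.0 + 1560 = 1708.0 Tg N/yr.
τ = M_total / ΣF_ext = 131830 / 1708.0 = 77.18 yr.

77.2 yr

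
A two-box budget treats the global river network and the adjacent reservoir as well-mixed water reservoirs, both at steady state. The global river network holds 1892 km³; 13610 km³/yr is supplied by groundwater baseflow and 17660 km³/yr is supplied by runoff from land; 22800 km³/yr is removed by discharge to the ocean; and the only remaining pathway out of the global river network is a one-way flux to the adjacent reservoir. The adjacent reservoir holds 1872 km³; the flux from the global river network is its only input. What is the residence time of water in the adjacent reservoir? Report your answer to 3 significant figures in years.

Balance the global river network: ΣF_in = 13610 + 17660 = 31270 km³/yr.
Flux to the adjacent reservoir = ΣF_in − (22800) = 8470.0 km³/yr.
At steady state the output of the adjacent reservoir equals its input, 8470.0 km³/yr.
τ = M / F = 1872 / 8470.0 = 0.2210 yr.

0.221 yr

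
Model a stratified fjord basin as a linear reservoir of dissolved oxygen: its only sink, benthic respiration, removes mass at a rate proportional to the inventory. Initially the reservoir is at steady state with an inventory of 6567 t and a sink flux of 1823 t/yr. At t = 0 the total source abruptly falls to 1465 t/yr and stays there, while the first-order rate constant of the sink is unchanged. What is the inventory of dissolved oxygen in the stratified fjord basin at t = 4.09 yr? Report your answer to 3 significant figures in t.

Residence time τ = M₀/F₀ = 3.602 yr. The eventual steady state is M_∞ = M₀·(F₁/F₀) = 6567 × 1465/1823 = 5277.4 t.
The anomaly ΔM(t) = M(t) − M_∞ decays as ΔM₀·e^(−t/τ) with ΔM₀ = 6567 − 5277.4 = 1290 t.
At t = 4.09 yr, e^(−t/τ) = e^(−1.135) = 0.3213, so ΔM = 414.4 t and M = 5277.4 + 414.4 = 5691.7 t.

5690 t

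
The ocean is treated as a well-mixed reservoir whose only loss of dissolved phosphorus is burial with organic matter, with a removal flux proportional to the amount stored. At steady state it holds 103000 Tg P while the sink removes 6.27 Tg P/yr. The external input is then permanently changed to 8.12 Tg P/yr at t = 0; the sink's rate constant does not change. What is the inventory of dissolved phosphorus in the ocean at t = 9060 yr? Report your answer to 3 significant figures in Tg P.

116000 Tg P

Residence time τ = M₀/F₀ = 16430 yr. The eventual steady state is M_∞ = M₀·(F₁/F₀) = 103000 × 8.12/6.27 = 133390 Tg P.
The anomaly ΔM(t) = M(t) − M_∞ decays as ΔM₀·e^(−t/τ) with ΔM₀ = 103000 − 133390 = −30390 Tg P.
At t = 9060 yr, e^(−t/τ) = e^(−0.5515) = 0.5761, so ΔM = −17510 Tg P and M = 133390 − 17510 = 115880 Tg P.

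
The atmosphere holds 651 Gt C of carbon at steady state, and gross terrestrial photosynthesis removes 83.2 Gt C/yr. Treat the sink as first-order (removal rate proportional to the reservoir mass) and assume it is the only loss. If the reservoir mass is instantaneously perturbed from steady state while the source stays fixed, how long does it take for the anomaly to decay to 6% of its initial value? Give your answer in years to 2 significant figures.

For a linear reservoir the anomaly decays as exp(−t/τ) with τ = M/F = 651/83.2 = 7.825 yr.
exp(−t/τ) = 0.06 ⇒ t = −τ ln(0.06) = 7.825 × 2.813 = 22.01 yr.

22 yr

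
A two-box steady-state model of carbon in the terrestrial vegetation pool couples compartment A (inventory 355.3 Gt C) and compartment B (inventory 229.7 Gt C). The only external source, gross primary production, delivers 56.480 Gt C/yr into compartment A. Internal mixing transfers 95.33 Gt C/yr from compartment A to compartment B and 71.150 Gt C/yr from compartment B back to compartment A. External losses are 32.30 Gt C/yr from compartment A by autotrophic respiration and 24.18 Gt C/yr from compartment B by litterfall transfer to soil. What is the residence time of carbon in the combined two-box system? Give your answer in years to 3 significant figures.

10.4 yr

For the system as a whole, the A↔B exchange is internal and contributes nothing to the throughput; only the external sinks remove mass.
M_total = 355.3 + 229.7 = 585.00 Gt C.
ΣF_external_out = 32.30 + 24.18 = 56.480 Gt C/yr.
τ = M_total / ΣF_ext = 585.00 / 56.480 = 10.36 yr.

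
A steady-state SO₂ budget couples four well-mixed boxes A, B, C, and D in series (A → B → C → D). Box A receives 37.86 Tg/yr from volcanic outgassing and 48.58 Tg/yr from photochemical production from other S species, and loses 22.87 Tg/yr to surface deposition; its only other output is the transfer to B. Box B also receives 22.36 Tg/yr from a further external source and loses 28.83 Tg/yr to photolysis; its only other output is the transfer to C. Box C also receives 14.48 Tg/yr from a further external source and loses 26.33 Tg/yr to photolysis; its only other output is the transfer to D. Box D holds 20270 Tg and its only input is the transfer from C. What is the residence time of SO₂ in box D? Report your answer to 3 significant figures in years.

Box A: F(A→B) = (37.86 + 48.58) − 22.87 = 63.570 Tg/yr.
Box B: F(B→C) = (63.570 + 22.36) − 28.83 = 57.100 Tg/yr.
Box C: F(C→D) = (57.100 + 14.48) − 26.33 = 45.250 Tg/yr.
Box D throughput = its input = 45.250 Tg/yr; τ = 20270 / 45.250 = 448.0 yr.

448 yr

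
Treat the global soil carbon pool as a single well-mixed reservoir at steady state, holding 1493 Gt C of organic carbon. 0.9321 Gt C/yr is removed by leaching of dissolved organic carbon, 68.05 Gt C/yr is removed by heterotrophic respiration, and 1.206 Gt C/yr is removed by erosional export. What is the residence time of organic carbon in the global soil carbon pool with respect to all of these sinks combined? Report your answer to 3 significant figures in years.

21.3 yr

Total removal flux = 0.9321 + 68.05 + 1.206 = 70.188 Gt C/yr.
τ = M / ΣF_out = 1493 / 70.188 = 21.27 yr.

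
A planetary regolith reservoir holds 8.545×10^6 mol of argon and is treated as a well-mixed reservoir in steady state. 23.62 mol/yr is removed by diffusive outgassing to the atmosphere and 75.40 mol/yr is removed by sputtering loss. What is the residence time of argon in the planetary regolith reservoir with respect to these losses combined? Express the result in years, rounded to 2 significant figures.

Total removal = 23.62 + 75.40 = 99.020 mol/yr.
τ = M / ΣF_out = 8.545×10^6 / 99.020 = 86300 yr.

86000 yr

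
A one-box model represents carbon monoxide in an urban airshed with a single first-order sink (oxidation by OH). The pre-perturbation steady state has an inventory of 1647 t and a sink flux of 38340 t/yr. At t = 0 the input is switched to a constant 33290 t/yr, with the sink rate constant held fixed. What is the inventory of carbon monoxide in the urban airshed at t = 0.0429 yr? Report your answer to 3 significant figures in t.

The sink rate constant is k = F₀/M₀ = 38340/1647 = 23.28 yr⁻¹.
Solving dM/dt = F₁ − kM with M(0) = M₀ gives M(t) = F₁/k + (M₀ − F₁/k)·e^(−kt).
F₁/k = 33290/23.28 = 1430.1 t; kt = 23.28 × 0.0429 = 0.9987, e^(−kt) = 0.3684.
M(0.0429) = 1430.1 + (1647 − 1430.1) × 0.3684 = 1430.1 + 79.91 = 1510.0 t.

1510 t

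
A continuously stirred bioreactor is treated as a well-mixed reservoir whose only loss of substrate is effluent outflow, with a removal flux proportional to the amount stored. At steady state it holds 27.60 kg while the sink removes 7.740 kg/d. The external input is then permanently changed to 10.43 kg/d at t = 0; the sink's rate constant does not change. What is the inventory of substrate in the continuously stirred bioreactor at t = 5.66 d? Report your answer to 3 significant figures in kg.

Residence time τ = M₀/F₀ = 3.566 d. The eventual steady state is M_∞ = M₀·(F₁/F₀) = 27.60 × 10.43/7.740 = 37.192 kg.
The anomaly ΔM(t) = M(t) − M_∞ decays as ΔM₀·e^(−t/τ) with ΔM₀ = 27.60 − 37.192 = −9.592 kg.
At t = 5.66 d, e^(−t/τ) = e^(−1.587) = 0.2045, so ΔM = −1.961 kg and M = 37.192 − 1.961 = 35.231 kg.

35.2 kg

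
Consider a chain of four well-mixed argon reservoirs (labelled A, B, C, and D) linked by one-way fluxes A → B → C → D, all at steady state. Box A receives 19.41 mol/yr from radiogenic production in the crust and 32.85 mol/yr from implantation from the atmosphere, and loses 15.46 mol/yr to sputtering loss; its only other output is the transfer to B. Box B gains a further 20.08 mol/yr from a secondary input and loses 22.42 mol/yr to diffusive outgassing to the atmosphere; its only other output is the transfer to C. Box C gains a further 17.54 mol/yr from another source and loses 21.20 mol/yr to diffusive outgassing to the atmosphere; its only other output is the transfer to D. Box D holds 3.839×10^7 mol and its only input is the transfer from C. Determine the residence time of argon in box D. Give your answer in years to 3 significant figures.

1.25×10^6 yr

Box A: F(A→B) = (19.41 + 32.85) − 15.46 = 36.800 mol/yr.
Box B: F(B→C) = (36.800 + 20.08) − 22.42 = 34.460 mol/yr.
Box C: F(C→D) = (34.460 + 17.54) − 21.20 = 30.800 mol/yr.
Box D throughput = its input = 30.800 mol/yr; τ = 3.839×10^7 / 30.800 = 1.246×10^6 yr.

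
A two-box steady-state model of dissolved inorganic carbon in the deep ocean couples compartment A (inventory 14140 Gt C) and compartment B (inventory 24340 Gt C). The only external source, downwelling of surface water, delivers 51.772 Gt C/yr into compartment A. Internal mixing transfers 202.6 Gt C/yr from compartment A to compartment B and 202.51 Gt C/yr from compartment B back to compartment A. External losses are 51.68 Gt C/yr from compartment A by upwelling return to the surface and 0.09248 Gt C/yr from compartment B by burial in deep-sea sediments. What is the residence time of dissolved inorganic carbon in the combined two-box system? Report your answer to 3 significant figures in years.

For the system as a whole, the A↔B exchange is internal and contributes nothing to the throughput; only the external sinks remove mass.
M_total = 14140 + 24340 = 38480 Gt C.
ΣF_external_out = 51.68 + 0.09248 = 51.772 Gt C/yr.
τ = M_total / ΣF_ext = 38480 / 51.772 = 743.3 yr.

743 yr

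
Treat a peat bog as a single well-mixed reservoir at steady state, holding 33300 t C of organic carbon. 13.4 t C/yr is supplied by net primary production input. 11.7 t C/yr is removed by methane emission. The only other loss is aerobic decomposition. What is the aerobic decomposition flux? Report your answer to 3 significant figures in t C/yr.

1.70 t C/yr

At steady state ΣF_in = ΣF_out.
ΣF_in = 13.400 t C/yr.
Aerobic decomposition flux = ΣF_in − (11.7) = 13.400 − 11.70 = 1.700 t C/yr.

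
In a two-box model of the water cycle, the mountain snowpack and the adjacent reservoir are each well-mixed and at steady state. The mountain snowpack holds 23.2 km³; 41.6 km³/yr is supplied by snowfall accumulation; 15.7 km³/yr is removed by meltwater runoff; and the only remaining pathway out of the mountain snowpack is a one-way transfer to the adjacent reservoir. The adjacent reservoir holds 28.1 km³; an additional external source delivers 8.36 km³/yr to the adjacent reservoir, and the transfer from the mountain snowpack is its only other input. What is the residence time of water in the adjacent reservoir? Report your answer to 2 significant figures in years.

Balance the mountain snowpack: ΣF_in = 41.600 km³/yr.
Transfer to the adjacent reservoir = ΣF_in − (15.7) = 25.900 km³/yr.
Total input to the adjacent reservoir = 25.900 + 8.36 = 34.260 km³/yr; at steady state this equals its total output.
τ = M / F = 28.1 / 34.260 = 0.8202 yr.

0.82 yr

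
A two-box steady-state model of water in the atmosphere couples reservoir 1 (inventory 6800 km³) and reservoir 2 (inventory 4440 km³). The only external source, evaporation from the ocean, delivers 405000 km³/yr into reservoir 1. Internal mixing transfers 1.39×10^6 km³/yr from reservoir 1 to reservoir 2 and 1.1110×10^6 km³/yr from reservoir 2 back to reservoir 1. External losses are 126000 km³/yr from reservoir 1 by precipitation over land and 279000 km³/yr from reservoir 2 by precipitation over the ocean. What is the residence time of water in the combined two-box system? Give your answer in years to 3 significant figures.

0.0278 yr

For the system as a whole, the A↔B exchange is internal and contributes nothing to the throughput; only the external sinks remove mass.
M_total = 6800 + 4440 = 11240 km³.
ΣF_external_out = 126000 + 279000 = 405000 km³/yr.
τ = M_total / ΣF_ext = 11240 / 405000 = 0.02775 yr.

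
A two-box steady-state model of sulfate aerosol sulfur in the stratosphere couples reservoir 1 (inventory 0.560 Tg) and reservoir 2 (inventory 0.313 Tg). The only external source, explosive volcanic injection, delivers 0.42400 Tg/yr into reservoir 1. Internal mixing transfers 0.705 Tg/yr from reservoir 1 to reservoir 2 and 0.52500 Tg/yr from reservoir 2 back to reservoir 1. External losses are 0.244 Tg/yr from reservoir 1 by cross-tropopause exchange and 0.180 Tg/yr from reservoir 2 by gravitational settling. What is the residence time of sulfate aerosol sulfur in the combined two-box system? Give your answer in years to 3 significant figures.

2.06 yr

Treat the two boxes together as one reservoir: the mixing fluxes between them are internal recycling, so τ = ΣM / Σ(external losses).
M_total = 0.560 + 0.313 = 0.87300 Tg.
ΣF_external_out = 0.244 + 0.180 = 0.42400 Tg/yr.
τ = M_total / ΣF_ext = 0.87300 / 0.42400 = 2.059 yr.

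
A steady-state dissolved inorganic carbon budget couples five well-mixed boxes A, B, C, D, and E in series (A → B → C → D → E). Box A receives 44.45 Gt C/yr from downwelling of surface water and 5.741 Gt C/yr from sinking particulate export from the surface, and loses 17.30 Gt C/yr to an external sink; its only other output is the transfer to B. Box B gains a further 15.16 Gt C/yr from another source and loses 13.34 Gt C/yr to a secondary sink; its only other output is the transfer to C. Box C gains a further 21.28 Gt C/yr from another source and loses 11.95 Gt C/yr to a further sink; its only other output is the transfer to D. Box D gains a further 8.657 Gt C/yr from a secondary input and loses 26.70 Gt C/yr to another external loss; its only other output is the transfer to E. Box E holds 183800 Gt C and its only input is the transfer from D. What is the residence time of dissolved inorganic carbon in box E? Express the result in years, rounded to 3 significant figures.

Box A: F(A→B) = (44.45 + 5.741) − 17.30 = 32.891 Gt C/yr.
Box B: F(B→C) = (32.891 + 15.16) − 13.34 = 34.711 Gt C/yr.
Box C: F(C→D) = (34.711 + 21.28) − 11.95 = 44.041 Gt C/yr.
Box D: F(D→E) = (44.041 + 8.657) − 26.70 = 25.998 Gt C/yr.
Box E throughput = its input = 25.998 Gt C/yr; τ = 183800 / 25.998 = 7070 yr.

7070 yr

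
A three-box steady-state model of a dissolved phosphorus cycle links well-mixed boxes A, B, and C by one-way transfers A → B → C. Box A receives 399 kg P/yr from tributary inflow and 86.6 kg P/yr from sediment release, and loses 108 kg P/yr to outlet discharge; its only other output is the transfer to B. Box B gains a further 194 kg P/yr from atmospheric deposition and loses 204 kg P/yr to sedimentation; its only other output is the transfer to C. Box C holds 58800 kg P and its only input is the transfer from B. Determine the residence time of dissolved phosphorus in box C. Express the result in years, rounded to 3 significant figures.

160 yr

Box A: F(A→B) = (399 + 86.6) − 108 = 377.60 kg P/yr.
Box B: F(B→C) = (377.60 + 194) − 204 = 367.60 kg P/yr.
Box C throughput = its input = 367.60 kg P/yr; τ = 58800 / 367.60 = 160.0 yr.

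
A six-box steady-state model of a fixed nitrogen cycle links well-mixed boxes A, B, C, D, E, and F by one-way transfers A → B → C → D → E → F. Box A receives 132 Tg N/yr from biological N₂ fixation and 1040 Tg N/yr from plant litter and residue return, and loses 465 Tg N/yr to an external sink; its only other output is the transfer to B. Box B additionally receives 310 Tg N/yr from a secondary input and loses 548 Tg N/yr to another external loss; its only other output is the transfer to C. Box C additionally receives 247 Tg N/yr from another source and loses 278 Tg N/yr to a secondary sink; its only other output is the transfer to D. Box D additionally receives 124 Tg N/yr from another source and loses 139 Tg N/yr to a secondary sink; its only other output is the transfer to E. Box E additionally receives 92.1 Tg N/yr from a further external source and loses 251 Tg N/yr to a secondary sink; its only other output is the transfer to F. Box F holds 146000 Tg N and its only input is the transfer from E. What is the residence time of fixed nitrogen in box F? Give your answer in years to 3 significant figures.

Box A: F(A→B) = (132 + 1040) − 465 = 707.00 Tg N/yr.
Box B: F(B→C) = (707.00 + 310) − 548 = 469.00 Tg N/yr.
Box C: F(C→D) = (469.00 + 247) − 278 = 438.00 Tg N/yr.
Box D: F(D→E) = (438.00 + 124) − 139 = 423.00 Tg N/yr.
Box E: F(E→F) = (423.00 + 92.1) − 251 = 264.10 Tg N/yr.
Box F throughput = its input = 264.10 Tg N/yr; τ = 146000 / 264.10 = 552.8 yr.

553 yr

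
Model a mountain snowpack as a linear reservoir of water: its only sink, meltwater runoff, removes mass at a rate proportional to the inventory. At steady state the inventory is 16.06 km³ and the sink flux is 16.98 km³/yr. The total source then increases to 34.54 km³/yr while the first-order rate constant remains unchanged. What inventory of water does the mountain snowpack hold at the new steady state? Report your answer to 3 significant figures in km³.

Rate constant k = F/M = 16.98 / 16.06 = 1.057 yr⁻¹.
At the new steady state, source = k·M_new ⇒ M_new = 34.54 / 1.057 = 32.67 km³.
(Equivalently M_new = M × F_new/F_old = 16.06 × 34.54/16.98.)

32.7 km³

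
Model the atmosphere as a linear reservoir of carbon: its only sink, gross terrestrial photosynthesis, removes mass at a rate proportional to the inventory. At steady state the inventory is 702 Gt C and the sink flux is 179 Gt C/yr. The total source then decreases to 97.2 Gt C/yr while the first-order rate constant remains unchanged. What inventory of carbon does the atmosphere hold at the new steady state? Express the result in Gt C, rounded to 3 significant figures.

Rate constant k = F/M = 179 / 702 = 0.2550 yr⁻¹.
At the new steady state, source = k·M_new ⇒ M_new = 97.2 / 0.2550 = 381.2 Gt C.
(Equivalently M_new = M × F_new/F_old = 702 × 97.2/179.)

381 Gt C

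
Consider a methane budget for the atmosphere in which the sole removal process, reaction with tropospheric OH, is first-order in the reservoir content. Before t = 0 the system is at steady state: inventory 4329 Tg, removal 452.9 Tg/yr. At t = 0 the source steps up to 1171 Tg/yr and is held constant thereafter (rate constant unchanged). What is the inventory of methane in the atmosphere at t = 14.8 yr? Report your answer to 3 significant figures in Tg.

Residence time τ = M₀/F₀ = 9.558 yr. The eventual steady state is M_∞ = M₀·(F₁/F₀) = 4329 × 1171/452.9 = 11193 Tg.
The anomaly ΔM(t) = M(t) − M_∞ decays as ΔM₀·e^(−t/τ) with ΔM₀ = 4329 − 11193 = −6864 Tg.
At t = 14.8 yr, e^(−t/τ) = e^(−1.548) = 0.2126, so ΔM = −1459 Tg and M = 11193 − 1459 = 9733.7 Tg.

9730 Tg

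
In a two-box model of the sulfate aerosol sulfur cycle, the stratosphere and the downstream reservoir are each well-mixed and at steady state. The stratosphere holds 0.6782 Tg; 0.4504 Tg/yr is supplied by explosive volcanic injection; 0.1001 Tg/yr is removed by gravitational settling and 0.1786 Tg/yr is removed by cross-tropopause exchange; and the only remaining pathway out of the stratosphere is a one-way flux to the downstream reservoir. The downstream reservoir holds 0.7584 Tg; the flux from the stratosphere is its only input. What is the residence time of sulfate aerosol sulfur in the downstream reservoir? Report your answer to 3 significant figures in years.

4.42 yr

Balance the stratosphere: ΣF_in = 0.45040 Tg/yr.
Flux to the downstream reservoir = ΣF_in − (0.1001 + 0.1786) = 0.17170 Tg/yr.
At steady state the output of the downstream reservoir equals its input, 0.17170 Tg/yr.
τ = M / F = 0.7584 / 0.17170 = 4.417 yr.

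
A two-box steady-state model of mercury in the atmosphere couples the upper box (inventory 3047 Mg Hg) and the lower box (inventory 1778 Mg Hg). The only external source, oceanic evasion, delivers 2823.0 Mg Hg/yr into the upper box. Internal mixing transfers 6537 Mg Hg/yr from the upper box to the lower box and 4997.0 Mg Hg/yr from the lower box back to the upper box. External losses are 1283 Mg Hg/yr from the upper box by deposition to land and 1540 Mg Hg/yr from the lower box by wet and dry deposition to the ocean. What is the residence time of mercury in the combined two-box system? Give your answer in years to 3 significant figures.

1.71 yr

For the system as a whole, the A↔B exchange is internal and contributes nothing to the throughput; only the external sinks remove mass.
M_total = 3047 + 1778 = 4825.0 Mg Hg.
ΣF_external_out = 1283 + 1540 = 2823.0 Mg Hg/yr.
τ = M_total / ΣF_ext = 4825.0 / 2823.0 = 1.709 yr.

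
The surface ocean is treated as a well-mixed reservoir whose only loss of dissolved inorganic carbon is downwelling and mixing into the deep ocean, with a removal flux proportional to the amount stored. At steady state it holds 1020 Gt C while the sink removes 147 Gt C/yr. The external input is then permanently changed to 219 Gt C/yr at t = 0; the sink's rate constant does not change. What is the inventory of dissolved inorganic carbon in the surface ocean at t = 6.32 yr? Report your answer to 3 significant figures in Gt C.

1320 Gt C

Residence time τ = M₀/F₀ = 6.939 yr. The eventual steady state is M_∞ = M₀·(F₁/F₀) = 1020 × 219/147 = 1519.6 Gt C.
The anomaly ΔM(t) = M(t) − M_∞ decays as ΔM₀·e^(−t/τ) with ΔM₀ = 1020 − 1519.6 = −499.6 Gt C.
At t = 6.32 yr, e^(−t/τ) = e^(−0.9108) = 0.4022, so ΔM = −200.9 Gt C and M = 1519.6 − 200.9 = 1318.7 Gt C.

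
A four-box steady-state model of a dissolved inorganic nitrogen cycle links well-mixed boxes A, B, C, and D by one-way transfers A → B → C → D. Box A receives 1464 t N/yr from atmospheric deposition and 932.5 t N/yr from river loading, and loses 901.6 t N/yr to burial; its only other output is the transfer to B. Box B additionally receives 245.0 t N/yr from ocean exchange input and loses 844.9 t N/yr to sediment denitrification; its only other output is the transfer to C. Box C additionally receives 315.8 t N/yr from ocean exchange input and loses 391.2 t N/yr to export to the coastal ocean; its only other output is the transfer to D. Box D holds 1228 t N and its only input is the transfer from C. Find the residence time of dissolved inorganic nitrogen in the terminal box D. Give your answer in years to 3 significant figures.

Box A: F(A→B) = (1464 + 932.5) − 901.6 = 1494.9 t N/yr.
Box B: F(B→C) = (1494.9 + 245.0) − 844.9 = 895.00 t N/yr.
Box C: F(C→D) = (895.00 + 315.8) − 391.2 = 819.60 t N/yr.
Box D throughput = its input = 819.60 t N/yr; τ = 1228 / 819.60 = 1.498 yr.

1.50 yr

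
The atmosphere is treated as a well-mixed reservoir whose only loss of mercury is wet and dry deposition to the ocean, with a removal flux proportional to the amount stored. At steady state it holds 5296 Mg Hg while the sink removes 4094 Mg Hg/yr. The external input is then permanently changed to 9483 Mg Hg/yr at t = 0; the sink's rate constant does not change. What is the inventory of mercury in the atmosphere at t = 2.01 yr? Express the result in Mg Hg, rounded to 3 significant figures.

The sink rate constant is k = F₀/M₀ = 4094/5296 = 0.7730 yr⁻¹.
Solving dM/dt = F₁ − kM with M(0) = M₀ gives M(t) = F₁/k + (M₀ − F₁/k)·e^(−kt).
F₁/k = 9483/0.7730 = 12267 Mg Hg; kt = 0.7730 × 2.01 = 1.554, e^(−kt) = 0.2114.
M(2.01) = 12267 + (5296 − 12267) × 0.2114 = 12267 − 1474 = 10793 Mg Hg.

10800 Mg Hg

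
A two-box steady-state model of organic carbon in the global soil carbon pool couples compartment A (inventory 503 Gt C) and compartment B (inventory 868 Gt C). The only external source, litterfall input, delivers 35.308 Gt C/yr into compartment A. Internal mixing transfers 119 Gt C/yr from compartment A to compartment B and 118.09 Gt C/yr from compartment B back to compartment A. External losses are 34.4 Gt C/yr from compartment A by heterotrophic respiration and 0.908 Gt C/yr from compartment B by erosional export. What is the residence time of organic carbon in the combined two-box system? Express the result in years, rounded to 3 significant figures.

For the system as a whole, the A↔B exchange is internal and contributes nothing to the throughput; only the external sinks remove mass.
M_total = 503 + 868 = 1371.0 Gt C.
ΣF_external_out = 34.4 + 0.908 = 35.308 Gt C/yr.
τ = M_total / ΣF_ext = 1371.0 / 35.308 = 38.83 yr.

38.8 yr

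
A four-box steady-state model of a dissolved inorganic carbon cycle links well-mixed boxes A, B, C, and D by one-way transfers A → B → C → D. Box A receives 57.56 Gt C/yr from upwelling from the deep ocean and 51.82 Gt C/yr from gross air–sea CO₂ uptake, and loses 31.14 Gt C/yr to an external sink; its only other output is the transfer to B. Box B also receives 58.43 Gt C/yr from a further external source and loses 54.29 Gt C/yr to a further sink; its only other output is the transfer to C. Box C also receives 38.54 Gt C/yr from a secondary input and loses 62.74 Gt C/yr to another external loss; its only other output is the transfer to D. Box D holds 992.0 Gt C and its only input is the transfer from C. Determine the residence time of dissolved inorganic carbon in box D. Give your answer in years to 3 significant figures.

17.1 yr

Box A: F(A→B) = (57.56 + 51.82) − 31.14 = 78.240 Gt C/yr.
Box B: F(B→C) = (78.240 + 58.43) − 54.29 = 82.380 Gt C/yr.
Box C: F(C→D) = (82.380 + 38.54) − 62.74 = 58.180 Gt C/yr.
Box D throughput = its input = 58.180 Gt C/yr; τ = 992.0 / 58.180 = 17.05 yr.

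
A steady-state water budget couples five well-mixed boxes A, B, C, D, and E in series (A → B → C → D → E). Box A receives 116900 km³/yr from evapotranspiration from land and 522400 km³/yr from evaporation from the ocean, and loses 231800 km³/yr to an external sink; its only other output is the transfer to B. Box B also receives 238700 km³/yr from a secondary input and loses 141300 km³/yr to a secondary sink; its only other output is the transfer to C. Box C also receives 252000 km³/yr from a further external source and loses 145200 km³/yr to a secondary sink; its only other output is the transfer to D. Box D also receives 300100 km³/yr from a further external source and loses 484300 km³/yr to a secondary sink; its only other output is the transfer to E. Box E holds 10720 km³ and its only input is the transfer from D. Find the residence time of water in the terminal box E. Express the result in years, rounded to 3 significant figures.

Box A: F(A→B) = (116900 + 522400) − 231800 = 407500 km³/yr.
Box B: F(B→C) = (407500 + 238700) − 141300 = 504900 km³/yr.
Box C: F(C→D) = (504900 + 252000) − 145200 = 611700 km³/yr.
Box D: F(D→E) = (611700 + 300100) − 484300 = 427500 km³/yr.
Box E throughput = its input = 427500 km³/yr; τ = 10720 / 427500 = 0.02508 yr.

0.0251 yr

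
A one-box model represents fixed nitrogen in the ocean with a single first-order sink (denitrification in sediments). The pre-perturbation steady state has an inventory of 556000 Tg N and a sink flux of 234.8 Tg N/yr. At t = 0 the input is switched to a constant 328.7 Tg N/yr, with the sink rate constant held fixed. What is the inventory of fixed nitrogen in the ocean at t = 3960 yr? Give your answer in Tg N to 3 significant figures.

The sink rate constant is k = F₀/M₀ = 234.8/556000 = 0.0004223 yr⁻¹.
Solving dM/dt = F₁ − kM with M(0) = M₀ gives M(t) = F₁/k + (M₀ − F₁/k)·e^(−kt).
F₁/k = 328.7/0.0004223 = 778350 Tg N; kt = 0.0004223 × 3960 = 1.672, e^(−kt) = 0.1878.
M(3960) = 778350 + (556000 − 778350) × 0.1878 = 778350 − 41760 = 736590 Tg N.

737000 Tg N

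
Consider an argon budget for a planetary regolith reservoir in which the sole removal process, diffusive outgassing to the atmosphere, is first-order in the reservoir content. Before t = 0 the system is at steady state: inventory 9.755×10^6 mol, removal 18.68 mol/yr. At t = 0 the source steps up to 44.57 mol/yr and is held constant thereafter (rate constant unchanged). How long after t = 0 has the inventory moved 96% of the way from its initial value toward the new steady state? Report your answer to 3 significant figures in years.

1.68×10^6 yr

τ = M₀/F₀ = 9.755×10^6/18.68 = 522200 yr.
The remaining gap fraction is e^(−t/τ); 96% covered ⇒ e^(−t/τ) = 0.0400.
t = −τ ln(0.0400) = 522200 × 3.219 = 1.681×10^6 yr.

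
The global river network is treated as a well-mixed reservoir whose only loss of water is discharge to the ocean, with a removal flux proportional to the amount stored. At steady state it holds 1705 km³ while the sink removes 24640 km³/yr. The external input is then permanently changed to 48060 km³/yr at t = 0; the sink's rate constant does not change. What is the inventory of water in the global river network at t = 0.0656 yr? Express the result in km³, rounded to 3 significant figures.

2700 km³

The sink rate constant is k = F₀/M₀ = 24640/1705 = 14.45 yr⁻¹.
Solving dM/dt = F₁ − kM with M(0) = M₀ gives M(t) = F₁/k + (M₀ − F₁/k)·e^(−kt).
F₁/k = 48060/14.45 = 3325.6 km³; kt = 14.45 × 0.0656 = 0.9480, e^(−kt) = 0.3875.
M(0.0656) = 3325.6 + (1705 − 3325.6) × 0.3875 = 3325.6 − 628.0 = 2697.6 km³.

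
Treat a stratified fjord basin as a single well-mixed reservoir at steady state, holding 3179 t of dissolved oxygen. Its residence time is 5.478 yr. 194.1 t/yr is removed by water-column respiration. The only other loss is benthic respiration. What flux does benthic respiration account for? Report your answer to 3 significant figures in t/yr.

Total removal F = M/τ = 3179 / 5.478 = 580.3 t/yr.
Benthic respiration = F − (194.1) = 580.3 − 194.1 = 386.2 t/yr.

386 t/yr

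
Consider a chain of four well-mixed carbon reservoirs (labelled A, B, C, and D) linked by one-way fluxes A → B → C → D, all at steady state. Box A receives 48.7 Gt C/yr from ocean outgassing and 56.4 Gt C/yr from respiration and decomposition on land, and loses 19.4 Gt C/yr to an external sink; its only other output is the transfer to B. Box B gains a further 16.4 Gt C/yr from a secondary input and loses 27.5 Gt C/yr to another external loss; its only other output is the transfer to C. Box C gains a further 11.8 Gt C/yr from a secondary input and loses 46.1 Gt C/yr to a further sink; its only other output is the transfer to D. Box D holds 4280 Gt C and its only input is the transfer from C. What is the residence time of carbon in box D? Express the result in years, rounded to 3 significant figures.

106 yr

Box A: F(A→B) = (48.7 + 56.4) − 19.4 = 85.700 Gt C/yr.
Box B: F(B→C) = (85.700 + 16.4) − 27.5 = 74.600 Gt C/yr.
Box C: F(C→D) = (74.600 + 11.8) − 46.1 = 40.300 Gt C/yr.
Box D throughput = its input = 40.300 Gt C/yr; τ = 4280 / 40.300 = 106.2 yr.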